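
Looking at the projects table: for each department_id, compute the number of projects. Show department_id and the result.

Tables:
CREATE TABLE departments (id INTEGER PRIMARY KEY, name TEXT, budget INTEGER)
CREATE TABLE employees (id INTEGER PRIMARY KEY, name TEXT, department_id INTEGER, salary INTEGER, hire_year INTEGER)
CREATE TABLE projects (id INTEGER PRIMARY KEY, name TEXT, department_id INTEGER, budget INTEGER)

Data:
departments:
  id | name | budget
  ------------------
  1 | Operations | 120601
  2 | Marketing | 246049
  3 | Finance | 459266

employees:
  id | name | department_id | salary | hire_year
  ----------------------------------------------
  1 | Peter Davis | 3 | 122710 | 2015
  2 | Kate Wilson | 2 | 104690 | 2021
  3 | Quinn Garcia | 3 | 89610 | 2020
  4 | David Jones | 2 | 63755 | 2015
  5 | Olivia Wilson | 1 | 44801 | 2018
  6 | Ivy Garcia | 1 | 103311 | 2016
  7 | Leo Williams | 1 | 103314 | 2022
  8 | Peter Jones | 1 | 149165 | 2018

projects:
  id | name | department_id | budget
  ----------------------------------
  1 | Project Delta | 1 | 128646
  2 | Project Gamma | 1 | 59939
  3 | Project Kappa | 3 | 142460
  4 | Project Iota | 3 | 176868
SELECT department_id, COUNT(*) AS n FROM projects GROUP BY department_id

Execution result:
department_id | n
1 | 2
3 | 2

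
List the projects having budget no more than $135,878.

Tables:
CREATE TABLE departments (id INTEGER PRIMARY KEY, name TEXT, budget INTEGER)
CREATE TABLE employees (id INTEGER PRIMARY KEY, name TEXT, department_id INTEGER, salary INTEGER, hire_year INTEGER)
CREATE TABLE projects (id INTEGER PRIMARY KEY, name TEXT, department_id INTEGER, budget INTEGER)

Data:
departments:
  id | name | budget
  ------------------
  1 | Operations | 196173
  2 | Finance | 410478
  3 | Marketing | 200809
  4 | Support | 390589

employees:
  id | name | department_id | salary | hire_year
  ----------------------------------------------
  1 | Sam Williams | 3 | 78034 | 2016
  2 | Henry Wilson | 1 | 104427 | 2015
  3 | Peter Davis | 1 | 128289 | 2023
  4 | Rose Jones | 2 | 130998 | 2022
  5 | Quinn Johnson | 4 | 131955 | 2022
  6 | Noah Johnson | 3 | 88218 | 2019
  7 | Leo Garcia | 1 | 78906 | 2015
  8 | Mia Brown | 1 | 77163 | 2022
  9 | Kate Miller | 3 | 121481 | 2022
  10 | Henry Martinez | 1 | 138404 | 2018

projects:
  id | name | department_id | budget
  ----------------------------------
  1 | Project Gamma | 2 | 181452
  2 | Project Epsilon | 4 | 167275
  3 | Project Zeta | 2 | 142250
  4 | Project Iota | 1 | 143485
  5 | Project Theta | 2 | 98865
SELECT name, budget FROM projects WHERE budget <= 135878

Execution result:
name | budget
Project Theta | 98865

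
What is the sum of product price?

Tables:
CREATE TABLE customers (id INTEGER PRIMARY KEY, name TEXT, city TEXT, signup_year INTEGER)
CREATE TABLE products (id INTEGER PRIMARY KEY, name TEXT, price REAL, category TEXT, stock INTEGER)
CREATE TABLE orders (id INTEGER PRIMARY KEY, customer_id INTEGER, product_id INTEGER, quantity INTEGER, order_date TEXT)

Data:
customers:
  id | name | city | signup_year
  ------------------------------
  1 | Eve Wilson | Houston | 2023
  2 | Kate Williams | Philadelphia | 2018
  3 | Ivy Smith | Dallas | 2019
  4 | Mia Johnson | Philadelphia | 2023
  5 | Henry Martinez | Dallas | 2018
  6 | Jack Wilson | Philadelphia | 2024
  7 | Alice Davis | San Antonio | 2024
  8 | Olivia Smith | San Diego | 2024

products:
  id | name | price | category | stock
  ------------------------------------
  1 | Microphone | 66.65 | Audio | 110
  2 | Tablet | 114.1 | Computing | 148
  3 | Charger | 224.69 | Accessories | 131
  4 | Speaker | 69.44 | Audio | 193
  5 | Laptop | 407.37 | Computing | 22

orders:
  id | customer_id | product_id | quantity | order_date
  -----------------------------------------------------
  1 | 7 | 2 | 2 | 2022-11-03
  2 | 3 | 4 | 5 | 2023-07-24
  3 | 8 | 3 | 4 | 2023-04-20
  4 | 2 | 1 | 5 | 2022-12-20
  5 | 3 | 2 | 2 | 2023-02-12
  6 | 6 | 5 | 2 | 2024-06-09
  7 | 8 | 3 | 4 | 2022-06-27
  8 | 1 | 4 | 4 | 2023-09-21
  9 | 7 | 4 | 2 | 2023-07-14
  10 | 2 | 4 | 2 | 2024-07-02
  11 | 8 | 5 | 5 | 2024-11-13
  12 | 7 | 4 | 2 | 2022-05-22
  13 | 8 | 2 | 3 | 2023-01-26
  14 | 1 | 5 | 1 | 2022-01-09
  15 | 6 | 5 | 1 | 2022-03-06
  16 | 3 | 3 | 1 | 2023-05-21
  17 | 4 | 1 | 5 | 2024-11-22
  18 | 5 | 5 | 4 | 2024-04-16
SELECT SUM(price) FROM products

Execution result:
882.25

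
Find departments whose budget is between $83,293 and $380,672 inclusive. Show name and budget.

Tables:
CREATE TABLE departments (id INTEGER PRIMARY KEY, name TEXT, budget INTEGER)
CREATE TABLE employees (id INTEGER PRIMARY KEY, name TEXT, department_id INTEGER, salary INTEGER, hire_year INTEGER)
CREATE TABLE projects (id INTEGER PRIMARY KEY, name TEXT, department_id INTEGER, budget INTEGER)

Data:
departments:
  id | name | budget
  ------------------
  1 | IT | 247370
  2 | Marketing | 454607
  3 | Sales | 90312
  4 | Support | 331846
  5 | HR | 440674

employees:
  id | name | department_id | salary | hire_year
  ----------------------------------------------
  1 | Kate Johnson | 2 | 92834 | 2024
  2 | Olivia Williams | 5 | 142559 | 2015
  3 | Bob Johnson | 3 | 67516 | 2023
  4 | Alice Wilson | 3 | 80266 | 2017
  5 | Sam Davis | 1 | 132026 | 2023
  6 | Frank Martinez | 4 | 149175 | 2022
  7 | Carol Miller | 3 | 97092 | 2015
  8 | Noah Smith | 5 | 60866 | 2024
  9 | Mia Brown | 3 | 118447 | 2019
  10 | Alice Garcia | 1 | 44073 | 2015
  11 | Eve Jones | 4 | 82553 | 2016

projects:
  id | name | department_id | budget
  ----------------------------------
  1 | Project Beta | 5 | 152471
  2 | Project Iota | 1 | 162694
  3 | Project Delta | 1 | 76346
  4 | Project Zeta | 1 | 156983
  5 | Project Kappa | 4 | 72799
SELECT name, budget FROM departments WHERE budget BETWEEN 83293 AND 380672

Execution result:
name | budget
IT | 247370
Sales | 90312
Support | 331846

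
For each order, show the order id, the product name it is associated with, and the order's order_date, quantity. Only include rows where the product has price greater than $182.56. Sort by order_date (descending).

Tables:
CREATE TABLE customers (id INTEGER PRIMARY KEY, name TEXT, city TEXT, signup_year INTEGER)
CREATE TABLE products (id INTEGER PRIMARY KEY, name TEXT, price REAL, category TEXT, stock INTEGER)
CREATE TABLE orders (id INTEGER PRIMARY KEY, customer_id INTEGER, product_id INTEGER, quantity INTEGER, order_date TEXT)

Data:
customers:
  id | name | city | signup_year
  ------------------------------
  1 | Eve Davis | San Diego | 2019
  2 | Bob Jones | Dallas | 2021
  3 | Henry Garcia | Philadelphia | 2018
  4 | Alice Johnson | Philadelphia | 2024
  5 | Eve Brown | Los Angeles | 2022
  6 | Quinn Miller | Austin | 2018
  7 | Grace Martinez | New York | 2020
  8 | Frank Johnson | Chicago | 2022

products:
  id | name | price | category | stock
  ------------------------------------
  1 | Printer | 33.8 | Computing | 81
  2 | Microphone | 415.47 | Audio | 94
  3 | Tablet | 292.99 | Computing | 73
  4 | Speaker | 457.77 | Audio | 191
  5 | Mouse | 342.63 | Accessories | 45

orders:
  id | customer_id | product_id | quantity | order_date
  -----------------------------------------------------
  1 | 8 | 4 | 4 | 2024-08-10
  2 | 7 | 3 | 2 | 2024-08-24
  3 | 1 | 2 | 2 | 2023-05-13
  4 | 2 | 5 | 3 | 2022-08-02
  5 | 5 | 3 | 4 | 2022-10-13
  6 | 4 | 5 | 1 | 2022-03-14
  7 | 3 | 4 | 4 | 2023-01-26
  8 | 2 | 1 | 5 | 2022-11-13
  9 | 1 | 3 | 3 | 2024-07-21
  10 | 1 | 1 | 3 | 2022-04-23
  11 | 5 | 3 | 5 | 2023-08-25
SELECT c.id, p.name AS product, c.order_date, c.quantity FROM orders c JOIN products p ON c.product_id = p.id WHERE p.price > 182.56 ORDER BY c.order_date DESC

Execution result:
id | product | order_date | quantity
2 | Tablet | 2024-08-24 | 2
1 | Speaker | 2024-08-10 | 4
9 | Tablet | 2024-07-21 | 3
11 | Tablet | 2023-08-25 | 5
3 | Microphone | 2023-05-13 | 2
7 | Speaker | 2023-01-26 | 4
5 | Tablet | 2022-10-13 | 4
4 | Mouse | 2022-08-02 | 3
6 | Mouse | 2022-03-14 | 1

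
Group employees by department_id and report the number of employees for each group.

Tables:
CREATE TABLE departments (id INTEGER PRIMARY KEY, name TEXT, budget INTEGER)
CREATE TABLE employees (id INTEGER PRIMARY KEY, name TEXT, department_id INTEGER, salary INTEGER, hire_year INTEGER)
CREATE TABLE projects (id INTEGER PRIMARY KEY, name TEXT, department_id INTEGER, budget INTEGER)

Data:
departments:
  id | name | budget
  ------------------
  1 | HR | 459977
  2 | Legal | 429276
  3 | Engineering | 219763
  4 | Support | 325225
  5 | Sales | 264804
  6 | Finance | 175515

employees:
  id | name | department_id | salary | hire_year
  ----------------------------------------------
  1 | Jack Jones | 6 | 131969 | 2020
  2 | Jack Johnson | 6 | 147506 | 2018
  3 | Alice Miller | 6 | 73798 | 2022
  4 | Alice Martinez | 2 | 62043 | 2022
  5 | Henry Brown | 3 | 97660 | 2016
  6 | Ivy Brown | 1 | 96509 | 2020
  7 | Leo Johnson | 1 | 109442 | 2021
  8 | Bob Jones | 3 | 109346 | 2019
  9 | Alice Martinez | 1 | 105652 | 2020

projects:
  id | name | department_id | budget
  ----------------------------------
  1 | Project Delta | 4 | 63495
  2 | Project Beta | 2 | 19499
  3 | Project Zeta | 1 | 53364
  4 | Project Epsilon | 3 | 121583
SELECT department_id, COUNT(*) AS n FROM employees GROUP BY department_id

Execution result:
department_id | n
1 | 3
2 | 1
3 | 2
6 | 3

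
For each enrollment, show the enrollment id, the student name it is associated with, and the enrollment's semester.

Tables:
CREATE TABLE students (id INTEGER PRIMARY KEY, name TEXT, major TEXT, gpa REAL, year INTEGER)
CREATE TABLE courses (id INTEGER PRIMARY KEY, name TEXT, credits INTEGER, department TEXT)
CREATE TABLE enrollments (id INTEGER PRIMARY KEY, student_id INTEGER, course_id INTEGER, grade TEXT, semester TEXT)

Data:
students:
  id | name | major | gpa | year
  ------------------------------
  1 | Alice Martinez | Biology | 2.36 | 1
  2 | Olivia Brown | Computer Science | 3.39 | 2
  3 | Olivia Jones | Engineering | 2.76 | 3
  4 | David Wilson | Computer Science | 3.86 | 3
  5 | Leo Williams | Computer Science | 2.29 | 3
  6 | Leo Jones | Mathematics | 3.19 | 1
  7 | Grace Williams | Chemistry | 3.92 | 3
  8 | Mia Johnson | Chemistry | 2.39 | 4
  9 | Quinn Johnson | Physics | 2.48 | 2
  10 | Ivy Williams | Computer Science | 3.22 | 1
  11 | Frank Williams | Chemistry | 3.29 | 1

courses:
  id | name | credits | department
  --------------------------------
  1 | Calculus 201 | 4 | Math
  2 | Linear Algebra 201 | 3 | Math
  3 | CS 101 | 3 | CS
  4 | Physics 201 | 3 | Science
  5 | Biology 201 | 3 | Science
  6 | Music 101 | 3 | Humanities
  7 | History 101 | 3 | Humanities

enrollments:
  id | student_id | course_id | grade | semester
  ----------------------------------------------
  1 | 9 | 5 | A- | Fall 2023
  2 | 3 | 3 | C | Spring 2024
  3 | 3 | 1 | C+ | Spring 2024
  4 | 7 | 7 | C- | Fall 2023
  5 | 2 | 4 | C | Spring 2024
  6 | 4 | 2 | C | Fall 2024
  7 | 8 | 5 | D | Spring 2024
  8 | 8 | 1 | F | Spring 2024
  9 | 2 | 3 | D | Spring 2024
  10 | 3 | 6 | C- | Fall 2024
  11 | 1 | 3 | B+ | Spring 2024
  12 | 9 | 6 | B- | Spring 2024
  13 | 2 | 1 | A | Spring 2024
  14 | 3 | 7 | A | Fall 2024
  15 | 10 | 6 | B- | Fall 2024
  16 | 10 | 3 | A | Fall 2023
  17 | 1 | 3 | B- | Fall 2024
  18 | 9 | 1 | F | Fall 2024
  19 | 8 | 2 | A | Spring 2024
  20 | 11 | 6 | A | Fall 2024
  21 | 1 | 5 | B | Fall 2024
SELECT c.id, p.name AS student, c.semester FROM enrollments c JOIN students p ON c.student_id = p.id

Execution result:
id | student | semester
1 | Quinn Johnson | Fall 2023
2 | Olivia Jones | Spring 2024
3 | Olivia Jones | Spring 2024
4 | Grace Williams | Fall 2023
5 | Olivia Brown | Spring 2024
6 | David Wilson | Fall 2024
7 | Mia Johnson | Spring 2024
8 | Mia Johnson | Spring 2024
9 | Olivia Brown | Spring 2024
10 | Olivia Jones | Fall 2024
11 | Alice Martinez | Spring 2024
12 | Quinn Johnson | Spring 2024
13 | Olivia Brown | Spring 2024
14 | Olivia Jones | Fall 2024
15 | Ivy Williams | Fall 2024
16 | Ivy Williams | Fall 2023
17 | Alice Martinez | Fall 2024
18 | Quinn Johnson | Fall 2024
19 | Mia Johnson | Spring 2024
20 | Frank Williams | Fall 2024
21 | Alice Martinez | Fall 2024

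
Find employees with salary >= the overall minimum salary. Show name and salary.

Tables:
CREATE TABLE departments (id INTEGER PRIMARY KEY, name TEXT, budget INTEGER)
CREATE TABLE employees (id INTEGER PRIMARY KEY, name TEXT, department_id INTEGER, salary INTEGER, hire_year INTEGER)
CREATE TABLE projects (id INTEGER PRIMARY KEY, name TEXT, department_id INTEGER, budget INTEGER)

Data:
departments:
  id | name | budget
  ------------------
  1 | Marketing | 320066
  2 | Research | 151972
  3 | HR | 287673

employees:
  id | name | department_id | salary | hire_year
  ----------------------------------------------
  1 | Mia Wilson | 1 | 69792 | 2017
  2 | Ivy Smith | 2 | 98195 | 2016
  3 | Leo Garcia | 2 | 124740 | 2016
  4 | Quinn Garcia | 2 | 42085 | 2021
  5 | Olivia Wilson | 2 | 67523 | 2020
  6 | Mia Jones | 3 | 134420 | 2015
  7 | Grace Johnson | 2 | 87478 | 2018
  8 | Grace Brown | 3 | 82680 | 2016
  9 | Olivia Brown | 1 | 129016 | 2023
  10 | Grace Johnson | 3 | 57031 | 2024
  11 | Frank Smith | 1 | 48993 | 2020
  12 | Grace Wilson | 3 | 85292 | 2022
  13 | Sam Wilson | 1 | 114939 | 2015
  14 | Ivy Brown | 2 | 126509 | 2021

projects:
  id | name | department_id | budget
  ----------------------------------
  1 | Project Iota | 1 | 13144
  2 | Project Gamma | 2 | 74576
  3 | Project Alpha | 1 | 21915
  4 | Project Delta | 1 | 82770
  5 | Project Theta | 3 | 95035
SELECT name, salary FROM employees WHERE salary >= (SELECT MIN(salary) FROM employees)

Execution result:
name | salary
Mia Wilson | 69792
Ivy Smith | 98195
Leo Garcia | 124740
Quinn Garcia | 42085
Olivia Wilson | 67523
Mia Jones | 134420
Grace Johnson | 87478
Grace Brown | 82680
Olivia Brown | 129016
Grace Johnson | 57031
Frank Smith | 48993
Grace Wilson | 85292
Sam Wilson | 114939
Ivy Brown | 126509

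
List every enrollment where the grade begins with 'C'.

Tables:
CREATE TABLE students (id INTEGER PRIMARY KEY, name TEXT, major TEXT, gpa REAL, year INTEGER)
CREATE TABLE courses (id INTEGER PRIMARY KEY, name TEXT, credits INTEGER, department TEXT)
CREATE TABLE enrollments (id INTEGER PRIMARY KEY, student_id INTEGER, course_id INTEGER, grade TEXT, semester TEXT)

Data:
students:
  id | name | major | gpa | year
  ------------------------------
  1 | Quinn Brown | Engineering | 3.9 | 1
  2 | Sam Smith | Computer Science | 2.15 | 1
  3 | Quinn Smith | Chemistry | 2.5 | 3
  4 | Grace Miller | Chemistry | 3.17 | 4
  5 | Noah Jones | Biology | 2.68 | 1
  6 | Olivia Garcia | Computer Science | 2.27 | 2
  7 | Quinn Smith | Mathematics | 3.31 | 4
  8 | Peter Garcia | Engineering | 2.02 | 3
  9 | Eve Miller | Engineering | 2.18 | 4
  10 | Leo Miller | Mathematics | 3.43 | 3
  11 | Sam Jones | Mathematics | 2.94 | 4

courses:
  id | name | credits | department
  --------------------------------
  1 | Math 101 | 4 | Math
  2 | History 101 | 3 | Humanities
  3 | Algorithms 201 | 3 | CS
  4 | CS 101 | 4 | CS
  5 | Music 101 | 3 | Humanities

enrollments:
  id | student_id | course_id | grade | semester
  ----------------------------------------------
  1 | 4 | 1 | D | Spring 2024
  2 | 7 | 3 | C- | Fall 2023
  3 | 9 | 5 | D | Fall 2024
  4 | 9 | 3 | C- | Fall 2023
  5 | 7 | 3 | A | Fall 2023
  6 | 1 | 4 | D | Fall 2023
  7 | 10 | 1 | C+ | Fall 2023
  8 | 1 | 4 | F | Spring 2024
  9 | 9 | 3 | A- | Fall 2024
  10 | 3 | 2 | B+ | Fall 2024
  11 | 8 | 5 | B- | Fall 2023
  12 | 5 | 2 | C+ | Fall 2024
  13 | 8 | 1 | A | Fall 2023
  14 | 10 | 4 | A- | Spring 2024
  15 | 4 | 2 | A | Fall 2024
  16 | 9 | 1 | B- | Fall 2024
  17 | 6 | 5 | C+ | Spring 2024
SELECT id, grade FROM enrollments WHERE grade LIKE 'C%'

Execution result:
id | grade
2 | C-
4 | C-
7 | C+
12 | C+
17 | C+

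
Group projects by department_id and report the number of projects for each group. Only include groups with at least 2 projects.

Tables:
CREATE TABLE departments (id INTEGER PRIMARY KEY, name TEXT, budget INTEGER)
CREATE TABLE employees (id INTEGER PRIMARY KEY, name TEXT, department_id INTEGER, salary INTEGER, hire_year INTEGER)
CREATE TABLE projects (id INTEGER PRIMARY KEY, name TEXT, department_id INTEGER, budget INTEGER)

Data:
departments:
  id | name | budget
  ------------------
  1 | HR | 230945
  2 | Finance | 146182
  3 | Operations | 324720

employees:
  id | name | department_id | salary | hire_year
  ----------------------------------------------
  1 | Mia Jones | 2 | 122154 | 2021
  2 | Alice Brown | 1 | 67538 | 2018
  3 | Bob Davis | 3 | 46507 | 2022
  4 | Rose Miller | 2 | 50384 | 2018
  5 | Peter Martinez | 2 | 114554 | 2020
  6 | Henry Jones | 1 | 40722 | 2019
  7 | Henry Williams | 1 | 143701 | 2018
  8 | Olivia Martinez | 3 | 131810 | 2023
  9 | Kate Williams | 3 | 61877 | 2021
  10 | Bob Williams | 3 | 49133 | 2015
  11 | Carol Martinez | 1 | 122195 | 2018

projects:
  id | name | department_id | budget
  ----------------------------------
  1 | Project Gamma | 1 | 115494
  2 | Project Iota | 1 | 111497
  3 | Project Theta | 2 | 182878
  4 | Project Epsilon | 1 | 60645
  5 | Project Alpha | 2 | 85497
SELECT department_id, COUNT(*) AS n FROM projects GROUP BY department_id HAVING COUNT(*) >= 2

Execution result:
department_id | n
1 | 3
2 | 2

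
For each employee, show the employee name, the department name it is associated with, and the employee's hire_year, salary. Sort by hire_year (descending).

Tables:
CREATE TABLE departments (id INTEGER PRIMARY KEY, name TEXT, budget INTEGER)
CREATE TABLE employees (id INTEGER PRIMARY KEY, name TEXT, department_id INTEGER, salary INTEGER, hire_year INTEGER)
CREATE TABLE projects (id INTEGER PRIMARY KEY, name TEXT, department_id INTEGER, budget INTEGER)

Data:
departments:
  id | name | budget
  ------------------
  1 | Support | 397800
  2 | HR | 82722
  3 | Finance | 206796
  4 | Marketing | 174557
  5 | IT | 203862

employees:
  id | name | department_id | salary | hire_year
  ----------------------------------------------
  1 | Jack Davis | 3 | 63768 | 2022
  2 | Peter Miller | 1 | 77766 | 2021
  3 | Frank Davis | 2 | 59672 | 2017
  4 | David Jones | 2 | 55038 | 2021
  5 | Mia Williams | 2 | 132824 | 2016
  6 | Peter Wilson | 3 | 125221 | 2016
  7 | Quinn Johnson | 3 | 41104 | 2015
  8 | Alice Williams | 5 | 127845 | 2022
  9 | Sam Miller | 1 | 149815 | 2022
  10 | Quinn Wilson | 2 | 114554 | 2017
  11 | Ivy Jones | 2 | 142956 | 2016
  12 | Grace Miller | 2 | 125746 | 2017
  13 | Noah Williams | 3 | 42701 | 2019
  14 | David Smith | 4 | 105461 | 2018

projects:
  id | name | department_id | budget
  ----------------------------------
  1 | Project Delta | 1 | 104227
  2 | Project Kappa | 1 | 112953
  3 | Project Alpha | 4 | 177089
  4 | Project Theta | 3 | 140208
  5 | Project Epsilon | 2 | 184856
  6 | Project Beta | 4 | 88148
SELECT c.name, p.name AS department, c.hire_year, c.salary FROM employees c JOIN departments p ON c.department_id = p.id ORDER BY c.hire_year DESC

Execution result:
name | department | hire_year | salary
Jack Davis | Finance | 2022 | 63768
Alice Williams | IT | 2022 | 127845
Sam Miller | Support | 2022 | 149815
Peter Miller | Support | 2021 | 77766
David Jones | HR | 2021 | 55038
Noah Williams | Finance | 2019 | 42701
David Smith | Marketing | 2018 | 105461
Frank Davis | HR | 2017 | 59672
Quinn Wilson | HR | 2017 | 114554
Grace Miller | HR | 2017 | 125746
Mia Williams | HR | 2016 | 132824
Peter Wilson | Finance | 2016 | 125221
Ivy Jones | HR | 2016 | 142956
Quinn Johnson | Finance | 2015 | 41104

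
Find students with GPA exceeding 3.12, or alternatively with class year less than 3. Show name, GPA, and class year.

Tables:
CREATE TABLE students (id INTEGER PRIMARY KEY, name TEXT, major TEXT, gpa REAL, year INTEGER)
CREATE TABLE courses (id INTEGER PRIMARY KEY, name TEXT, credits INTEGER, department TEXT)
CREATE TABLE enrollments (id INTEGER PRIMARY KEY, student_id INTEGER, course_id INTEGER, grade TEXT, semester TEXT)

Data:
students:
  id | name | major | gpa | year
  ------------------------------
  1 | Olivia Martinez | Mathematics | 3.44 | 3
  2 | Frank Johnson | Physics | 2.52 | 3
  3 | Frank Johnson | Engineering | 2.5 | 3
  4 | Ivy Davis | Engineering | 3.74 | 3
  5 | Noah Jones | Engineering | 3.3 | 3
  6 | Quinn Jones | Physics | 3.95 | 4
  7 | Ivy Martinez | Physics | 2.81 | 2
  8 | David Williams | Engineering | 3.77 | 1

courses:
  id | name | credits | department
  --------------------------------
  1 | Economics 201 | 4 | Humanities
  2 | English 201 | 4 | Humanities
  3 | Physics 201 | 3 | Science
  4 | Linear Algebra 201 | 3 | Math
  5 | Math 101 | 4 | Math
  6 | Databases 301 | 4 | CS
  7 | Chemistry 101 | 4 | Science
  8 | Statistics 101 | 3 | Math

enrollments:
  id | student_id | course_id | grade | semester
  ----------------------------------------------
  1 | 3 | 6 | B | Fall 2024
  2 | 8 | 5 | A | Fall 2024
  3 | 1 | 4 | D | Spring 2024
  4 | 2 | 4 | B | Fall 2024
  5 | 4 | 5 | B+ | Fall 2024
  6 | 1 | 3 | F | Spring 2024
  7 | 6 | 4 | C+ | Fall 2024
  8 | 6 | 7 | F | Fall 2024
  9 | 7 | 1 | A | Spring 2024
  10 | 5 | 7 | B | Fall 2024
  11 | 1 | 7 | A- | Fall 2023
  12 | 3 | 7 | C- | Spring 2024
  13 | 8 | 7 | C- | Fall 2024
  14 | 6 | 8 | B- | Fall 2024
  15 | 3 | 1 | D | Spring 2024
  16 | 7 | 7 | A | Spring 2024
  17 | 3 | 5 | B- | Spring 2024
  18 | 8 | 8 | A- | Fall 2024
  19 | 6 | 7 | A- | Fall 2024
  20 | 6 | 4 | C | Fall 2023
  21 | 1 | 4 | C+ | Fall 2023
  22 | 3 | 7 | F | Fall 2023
SELECT name, gpa, year FROM students WHERE gpa > 3.12 OR year < 3

Execution result:
name | gpa | year
Olivia Martinez | 3.44 | 3
Ivy Davis | 3.74 | 3
Noah Jones | 3.30 | 3
Quinn Jones | 3.95 | 4
Ivy Martinez | 2.81 | 2
David Williams | 3.77 | 1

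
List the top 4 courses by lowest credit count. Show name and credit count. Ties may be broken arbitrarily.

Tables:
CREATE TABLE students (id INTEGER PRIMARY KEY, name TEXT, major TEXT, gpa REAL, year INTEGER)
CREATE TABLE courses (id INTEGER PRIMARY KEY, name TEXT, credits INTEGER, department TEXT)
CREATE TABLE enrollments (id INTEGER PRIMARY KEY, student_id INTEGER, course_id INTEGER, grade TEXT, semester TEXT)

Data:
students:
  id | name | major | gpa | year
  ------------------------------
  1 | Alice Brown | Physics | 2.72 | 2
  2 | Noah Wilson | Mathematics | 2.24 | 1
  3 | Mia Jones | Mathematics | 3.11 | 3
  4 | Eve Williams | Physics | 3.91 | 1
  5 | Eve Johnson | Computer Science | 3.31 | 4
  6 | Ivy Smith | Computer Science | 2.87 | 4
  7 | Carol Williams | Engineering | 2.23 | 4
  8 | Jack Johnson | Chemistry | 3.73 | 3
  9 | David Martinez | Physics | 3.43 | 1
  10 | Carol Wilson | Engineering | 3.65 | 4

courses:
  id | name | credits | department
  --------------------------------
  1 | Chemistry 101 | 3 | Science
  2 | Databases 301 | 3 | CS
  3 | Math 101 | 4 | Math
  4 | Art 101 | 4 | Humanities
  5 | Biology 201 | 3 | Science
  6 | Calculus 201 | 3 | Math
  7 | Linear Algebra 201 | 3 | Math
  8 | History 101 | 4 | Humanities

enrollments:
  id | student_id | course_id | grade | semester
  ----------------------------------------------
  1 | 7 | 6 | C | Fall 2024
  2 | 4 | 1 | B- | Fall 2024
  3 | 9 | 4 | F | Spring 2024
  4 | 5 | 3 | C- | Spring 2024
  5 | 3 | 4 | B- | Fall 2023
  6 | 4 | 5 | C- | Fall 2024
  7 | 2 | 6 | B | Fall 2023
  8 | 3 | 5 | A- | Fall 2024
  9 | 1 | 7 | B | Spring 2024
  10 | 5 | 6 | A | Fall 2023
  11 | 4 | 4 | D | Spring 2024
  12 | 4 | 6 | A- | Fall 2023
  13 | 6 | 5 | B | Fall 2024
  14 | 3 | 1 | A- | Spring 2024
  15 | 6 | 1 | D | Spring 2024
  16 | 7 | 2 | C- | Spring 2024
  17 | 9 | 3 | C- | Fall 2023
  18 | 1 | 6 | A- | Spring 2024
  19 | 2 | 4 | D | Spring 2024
SELECT name, credits FROM courses ORDER BY credits ASC LIMIT 4

Execution result:
name | credits
Chemistry 101 | 3
Databases 301 | 3
Biology 201 | 3
Calculus 201 | 3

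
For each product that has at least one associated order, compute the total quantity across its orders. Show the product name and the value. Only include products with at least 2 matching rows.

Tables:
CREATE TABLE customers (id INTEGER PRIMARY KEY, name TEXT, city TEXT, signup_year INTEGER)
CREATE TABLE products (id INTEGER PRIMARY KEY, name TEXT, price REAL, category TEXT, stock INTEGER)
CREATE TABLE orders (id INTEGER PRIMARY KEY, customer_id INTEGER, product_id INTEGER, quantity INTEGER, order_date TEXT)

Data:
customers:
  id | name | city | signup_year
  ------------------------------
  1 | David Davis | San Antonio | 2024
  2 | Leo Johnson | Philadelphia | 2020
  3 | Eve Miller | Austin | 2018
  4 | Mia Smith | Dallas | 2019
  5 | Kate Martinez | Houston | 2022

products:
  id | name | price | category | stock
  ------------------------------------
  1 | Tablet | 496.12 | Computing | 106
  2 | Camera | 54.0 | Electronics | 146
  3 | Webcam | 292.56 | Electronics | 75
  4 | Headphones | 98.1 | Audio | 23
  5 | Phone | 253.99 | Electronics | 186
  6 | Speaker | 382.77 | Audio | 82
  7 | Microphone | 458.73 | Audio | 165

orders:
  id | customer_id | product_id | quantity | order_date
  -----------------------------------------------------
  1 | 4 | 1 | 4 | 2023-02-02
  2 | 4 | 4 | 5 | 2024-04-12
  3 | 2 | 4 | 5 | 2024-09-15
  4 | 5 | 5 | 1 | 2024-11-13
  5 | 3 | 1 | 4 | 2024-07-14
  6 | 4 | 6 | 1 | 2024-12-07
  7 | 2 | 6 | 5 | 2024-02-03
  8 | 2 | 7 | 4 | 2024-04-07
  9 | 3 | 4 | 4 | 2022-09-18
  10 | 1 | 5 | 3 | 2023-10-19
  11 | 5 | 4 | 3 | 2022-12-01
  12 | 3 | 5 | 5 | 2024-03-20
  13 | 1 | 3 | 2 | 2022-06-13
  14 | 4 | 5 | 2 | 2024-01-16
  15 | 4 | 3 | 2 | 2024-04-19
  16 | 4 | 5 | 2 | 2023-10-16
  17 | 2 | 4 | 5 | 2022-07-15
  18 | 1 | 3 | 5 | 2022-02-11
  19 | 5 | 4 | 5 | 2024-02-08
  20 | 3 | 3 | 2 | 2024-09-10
SELECT p.name, SUM(c.quantity) AS sum_quantity FROM orders c JOIN products p ON c.product_id = p.id GROUP BY p.id, p.name HAVING COUNT(*) >= 2

Execution result:
name | sum_quantity
Tablet | 8
Webcam | 11
Headphones | 27
Phone | 13
Speaker | 6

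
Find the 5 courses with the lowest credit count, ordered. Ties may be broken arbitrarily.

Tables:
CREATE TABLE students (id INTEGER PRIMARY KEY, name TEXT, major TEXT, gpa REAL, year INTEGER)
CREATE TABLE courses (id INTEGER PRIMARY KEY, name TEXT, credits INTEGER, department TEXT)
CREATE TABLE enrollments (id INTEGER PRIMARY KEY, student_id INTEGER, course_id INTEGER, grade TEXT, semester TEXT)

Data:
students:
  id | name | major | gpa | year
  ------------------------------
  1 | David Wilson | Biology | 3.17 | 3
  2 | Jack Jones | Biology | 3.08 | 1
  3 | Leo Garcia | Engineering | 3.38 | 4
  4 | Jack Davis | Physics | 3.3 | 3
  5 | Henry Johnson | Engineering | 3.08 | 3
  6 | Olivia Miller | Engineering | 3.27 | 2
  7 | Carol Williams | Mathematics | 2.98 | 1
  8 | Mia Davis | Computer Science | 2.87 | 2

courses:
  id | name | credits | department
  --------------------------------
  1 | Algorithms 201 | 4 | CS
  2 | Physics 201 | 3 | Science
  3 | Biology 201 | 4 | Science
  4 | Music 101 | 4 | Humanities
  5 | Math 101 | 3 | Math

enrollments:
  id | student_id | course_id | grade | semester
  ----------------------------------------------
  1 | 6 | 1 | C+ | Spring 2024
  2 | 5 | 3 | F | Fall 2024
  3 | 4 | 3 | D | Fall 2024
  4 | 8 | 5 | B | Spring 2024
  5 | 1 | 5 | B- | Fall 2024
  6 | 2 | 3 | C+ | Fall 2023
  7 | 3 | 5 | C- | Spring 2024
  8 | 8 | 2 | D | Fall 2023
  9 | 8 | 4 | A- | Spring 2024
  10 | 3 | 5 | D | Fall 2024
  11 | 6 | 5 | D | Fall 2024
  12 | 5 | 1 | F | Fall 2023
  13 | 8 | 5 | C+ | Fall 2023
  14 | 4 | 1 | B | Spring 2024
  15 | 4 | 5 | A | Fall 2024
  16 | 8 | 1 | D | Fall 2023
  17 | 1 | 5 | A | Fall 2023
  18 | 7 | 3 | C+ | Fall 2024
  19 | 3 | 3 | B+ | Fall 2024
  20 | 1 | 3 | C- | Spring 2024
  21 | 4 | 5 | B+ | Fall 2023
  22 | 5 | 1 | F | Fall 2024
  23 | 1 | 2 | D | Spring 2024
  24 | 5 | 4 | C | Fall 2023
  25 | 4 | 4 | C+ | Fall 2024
SELECT name, credits FROM courses ORDER BY credits ASC LIMIT 5

Execution result:
name | credits
Physics 201 | 3
Math 101 | 3
Algorithms 201 | 4
Biology 201 | 4
Music 101 | 4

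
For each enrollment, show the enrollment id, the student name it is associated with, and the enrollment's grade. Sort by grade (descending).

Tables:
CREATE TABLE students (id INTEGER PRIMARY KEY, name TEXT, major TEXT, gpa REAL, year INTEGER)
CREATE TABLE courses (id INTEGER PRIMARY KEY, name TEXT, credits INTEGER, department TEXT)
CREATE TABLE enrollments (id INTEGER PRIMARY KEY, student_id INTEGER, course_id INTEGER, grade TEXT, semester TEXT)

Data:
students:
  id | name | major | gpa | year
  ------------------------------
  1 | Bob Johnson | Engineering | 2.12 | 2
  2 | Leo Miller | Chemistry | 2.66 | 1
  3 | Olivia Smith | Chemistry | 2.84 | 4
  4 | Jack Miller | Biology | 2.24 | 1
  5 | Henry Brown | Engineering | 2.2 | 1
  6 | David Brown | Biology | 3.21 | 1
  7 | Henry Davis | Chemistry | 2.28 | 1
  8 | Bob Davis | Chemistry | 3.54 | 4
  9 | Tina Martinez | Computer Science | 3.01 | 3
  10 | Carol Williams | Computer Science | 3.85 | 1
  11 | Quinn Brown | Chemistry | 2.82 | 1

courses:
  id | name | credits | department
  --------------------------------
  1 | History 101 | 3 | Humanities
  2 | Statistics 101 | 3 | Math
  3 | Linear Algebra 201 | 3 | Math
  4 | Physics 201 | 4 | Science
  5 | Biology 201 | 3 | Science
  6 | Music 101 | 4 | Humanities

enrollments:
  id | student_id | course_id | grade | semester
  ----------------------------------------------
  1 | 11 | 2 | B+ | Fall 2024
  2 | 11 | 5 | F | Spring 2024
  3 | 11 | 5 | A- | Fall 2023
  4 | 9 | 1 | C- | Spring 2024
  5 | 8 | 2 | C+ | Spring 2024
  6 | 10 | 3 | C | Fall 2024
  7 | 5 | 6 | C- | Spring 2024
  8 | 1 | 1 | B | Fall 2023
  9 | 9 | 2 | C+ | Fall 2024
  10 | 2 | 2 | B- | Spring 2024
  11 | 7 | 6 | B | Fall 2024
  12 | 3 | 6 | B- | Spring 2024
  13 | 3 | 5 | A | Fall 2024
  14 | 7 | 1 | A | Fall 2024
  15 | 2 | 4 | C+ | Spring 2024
SELECT c.id, p.name AS student, c.grade FROM enrollments c JOIN students p ON c.student_id = p.id ORDER BY c.grade DESC

Execution result:
id | student | grade
2 | Quinn Brown | F
4 | Tina Martinez | C-
7 | Henry Brown | C-
5 | Bob Davis | C+
9 | Tina Martinez | C+
15 | Leo Miller | C+
6 | Carol Williams | C
10 | Leo Miller | B-
12 | Olivia Smith | B-
1 | Quinn Brown | B+
8 | Bob Johnson | B
11 | Henry Davis | B
3 | Quinn Brown | A-
13 | Olivia Smith | A
14 | Henry Davis | A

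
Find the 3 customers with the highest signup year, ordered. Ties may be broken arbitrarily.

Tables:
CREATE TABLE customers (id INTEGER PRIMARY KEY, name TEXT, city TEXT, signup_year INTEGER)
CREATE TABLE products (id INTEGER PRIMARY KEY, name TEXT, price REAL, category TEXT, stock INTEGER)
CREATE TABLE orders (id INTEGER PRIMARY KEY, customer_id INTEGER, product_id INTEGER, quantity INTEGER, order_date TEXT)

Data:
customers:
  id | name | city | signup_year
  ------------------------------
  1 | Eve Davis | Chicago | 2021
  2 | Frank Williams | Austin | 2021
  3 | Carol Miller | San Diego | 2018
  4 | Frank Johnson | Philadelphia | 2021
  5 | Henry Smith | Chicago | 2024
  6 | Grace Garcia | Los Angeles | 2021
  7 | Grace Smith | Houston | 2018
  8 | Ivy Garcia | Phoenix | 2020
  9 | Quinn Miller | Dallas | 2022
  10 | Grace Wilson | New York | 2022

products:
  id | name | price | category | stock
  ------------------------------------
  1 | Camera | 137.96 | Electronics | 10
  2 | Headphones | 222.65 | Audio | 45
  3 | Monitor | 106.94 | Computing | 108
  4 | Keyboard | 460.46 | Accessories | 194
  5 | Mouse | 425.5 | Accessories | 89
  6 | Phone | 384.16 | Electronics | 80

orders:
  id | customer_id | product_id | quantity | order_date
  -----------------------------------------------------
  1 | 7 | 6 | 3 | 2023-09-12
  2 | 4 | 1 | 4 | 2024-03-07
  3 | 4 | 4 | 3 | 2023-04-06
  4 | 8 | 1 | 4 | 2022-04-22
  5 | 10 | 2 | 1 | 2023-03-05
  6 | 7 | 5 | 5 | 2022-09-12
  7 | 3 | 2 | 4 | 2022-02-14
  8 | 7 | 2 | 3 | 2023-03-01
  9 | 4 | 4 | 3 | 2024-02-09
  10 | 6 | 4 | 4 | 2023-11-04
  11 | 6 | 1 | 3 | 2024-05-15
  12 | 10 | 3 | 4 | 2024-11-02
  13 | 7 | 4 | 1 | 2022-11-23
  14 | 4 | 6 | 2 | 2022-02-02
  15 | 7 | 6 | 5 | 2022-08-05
SELECT name, signup_year FROM customers ORDER BY signup_year DESC LIMIT 3

Execution result:
name | signup_year
Henry Smith | 2024
Quinn Miller | 2022
Grace Wilson | 2022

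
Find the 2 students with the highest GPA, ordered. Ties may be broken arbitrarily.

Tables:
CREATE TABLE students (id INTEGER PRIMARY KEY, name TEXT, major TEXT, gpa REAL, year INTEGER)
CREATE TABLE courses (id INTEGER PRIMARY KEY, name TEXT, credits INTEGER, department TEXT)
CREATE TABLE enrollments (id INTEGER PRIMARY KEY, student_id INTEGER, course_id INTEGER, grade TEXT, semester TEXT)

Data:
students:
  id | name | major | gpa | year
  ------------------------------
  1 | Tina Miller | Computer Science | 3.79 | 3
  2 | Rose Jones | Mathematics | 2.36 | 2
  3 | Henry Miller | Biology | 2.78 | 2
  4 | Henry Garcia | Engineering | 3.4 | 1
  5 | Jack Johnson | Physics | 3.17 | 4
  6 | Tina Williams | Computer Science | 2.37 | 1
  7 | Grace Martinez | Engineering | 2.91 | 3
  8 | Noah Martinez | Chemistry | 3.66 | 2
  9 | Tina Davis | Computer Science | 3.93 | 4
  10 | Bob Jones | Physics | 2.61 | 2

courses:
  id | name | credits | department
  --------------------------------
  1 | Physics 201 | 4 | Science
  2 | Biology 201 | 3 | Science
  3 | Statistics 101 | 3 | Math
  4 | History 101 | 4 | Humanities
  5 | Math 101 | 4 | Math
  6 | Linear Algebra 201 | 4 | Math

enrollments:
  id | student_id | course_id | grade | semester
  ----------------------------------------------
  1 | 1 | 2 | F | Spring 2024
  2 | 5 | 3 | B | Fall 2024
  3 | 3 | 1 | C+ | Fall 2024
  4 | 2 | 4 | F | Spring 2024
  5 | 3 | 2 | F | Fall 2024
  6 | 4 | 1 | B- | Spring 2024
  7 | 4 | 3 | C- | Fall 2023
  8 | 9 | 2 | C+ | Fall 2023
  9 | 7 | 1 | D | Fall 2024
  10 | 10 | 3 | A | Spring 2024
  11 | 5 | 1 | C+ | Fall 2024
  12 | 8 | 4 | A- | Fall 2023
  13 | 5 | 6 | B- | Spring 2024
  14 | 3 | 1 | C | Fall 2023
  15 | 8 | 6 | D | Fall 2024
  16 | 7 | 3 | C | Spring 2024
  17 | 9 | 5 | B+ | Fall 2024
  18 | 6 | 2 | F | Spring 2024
SELECT name, gpa FROM students ORDER BY gpa DESC LIMIT 2

Execution result:
name | gpa
Tina Davis | 3.93
Tina Miller | 3.79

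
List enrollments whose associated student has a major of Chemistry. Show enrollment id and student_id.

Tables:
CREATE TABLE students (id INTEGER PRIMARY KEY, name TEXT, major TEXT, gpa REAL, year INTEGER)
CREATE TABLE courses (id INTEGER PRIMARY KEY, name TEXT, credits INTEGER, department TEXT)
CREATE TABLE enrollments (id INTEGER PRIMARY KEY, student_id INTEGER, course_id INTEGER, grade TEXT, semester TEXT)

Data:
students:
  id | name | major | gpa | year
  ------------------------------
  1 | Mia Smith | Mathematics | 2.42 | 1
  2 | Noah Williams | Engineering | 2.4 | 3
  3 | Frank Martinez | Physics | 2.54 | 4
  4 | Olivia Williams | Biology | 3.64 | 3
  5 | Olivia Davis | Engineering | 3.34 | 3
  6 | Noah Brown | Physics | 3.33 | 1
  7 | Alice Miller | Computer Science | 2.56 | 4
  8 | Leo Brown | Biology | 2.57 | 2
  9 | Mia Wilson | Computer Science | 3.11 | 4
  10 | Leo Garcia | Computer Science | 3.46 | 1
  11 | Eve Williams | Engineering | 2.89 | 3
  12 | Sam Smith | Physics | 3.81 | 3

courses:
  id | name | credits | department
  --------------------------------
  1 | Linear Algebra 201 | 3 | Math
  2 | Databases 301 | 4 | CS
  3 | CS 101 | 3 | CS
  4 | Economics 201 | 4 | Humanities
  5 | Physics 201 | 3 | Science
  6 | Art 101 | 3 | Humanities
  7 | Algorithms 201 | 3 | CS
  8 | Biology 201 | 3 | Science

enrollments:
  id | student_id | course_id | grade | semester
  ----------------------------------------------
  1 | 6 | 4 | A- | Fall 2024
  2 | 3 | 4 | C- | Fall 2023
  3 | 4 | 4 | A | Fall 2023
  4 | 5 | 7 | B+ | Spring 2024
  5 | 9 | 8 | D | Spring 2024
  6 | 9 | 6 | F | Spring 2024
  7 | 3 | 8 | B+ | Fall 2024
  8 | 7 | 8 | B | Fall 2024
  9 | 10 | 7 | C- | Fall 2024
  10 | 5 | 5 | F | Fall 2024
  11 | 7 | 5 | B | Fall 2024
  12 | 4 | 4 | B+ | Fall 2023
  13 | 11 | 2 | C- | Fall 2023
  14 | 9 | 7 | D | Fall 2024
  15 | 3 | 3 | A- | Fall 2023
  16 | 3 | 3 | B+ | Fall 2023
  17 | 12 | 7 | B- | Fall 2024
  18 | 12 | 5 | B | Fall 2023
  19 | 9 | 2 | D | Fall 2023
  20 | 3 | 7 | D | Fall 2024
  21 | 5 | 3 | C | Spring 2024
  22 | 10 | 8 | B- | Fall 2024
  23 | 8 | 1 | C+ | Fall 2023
SELECT id, student_id FROM enrollments WHERE student_id IN (SELECT id FROM students WHERE major = 'Chemistry')

Execution result:
(no rows)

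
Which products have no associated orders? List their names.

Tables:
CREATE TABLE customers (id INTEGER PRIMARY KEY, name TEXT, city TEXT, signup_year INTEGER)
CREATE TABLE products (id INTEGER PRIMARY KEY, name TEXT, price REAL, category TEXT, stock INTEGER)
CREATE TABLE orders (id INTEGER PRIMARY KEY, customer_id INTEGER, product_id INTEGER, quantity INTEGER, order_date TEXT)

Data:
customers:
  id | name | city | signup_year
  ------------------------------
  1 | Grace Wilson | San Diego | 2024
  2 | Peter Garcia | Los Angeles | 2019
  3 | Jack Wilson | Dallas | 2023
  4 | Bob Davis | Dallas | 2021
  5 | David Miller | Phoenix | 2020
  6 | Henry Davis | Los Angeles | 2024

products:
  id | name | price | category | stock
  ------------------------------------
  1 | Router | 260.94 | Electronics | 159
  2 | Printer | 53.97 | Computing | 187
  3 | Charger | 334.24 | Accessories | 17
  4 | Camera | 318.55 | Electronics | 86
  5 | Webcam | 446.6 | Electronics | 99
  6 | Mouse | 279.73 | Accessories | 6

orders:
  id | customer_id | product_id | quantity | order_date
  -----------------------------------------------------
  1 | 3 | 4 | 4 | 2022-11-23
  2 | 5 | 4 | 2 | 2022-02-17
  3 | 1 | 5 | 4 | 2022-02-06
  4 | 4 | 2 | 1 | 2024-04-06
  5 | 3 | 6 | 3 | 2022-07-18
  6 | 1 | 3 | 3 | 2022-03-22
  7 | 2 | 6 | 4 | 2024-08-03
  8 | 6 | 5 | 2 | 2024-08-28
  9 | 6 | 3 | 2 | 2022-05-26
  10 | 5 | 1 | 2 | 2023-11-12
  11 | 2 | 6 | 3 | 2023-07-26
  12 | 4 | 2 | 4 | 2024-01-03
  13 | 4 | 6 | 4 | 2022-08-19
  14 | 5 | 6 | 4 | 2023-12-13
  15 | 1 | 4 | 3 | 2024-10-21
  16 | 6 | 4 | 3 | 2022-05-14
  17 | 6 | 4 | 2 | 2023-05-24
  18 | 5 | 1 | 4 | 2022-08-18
SELECT p.name FROM products p LEFT JOIN orders c ON c.product_id = p.id WHERE c.id IS NULL

Execution result:
(no rows)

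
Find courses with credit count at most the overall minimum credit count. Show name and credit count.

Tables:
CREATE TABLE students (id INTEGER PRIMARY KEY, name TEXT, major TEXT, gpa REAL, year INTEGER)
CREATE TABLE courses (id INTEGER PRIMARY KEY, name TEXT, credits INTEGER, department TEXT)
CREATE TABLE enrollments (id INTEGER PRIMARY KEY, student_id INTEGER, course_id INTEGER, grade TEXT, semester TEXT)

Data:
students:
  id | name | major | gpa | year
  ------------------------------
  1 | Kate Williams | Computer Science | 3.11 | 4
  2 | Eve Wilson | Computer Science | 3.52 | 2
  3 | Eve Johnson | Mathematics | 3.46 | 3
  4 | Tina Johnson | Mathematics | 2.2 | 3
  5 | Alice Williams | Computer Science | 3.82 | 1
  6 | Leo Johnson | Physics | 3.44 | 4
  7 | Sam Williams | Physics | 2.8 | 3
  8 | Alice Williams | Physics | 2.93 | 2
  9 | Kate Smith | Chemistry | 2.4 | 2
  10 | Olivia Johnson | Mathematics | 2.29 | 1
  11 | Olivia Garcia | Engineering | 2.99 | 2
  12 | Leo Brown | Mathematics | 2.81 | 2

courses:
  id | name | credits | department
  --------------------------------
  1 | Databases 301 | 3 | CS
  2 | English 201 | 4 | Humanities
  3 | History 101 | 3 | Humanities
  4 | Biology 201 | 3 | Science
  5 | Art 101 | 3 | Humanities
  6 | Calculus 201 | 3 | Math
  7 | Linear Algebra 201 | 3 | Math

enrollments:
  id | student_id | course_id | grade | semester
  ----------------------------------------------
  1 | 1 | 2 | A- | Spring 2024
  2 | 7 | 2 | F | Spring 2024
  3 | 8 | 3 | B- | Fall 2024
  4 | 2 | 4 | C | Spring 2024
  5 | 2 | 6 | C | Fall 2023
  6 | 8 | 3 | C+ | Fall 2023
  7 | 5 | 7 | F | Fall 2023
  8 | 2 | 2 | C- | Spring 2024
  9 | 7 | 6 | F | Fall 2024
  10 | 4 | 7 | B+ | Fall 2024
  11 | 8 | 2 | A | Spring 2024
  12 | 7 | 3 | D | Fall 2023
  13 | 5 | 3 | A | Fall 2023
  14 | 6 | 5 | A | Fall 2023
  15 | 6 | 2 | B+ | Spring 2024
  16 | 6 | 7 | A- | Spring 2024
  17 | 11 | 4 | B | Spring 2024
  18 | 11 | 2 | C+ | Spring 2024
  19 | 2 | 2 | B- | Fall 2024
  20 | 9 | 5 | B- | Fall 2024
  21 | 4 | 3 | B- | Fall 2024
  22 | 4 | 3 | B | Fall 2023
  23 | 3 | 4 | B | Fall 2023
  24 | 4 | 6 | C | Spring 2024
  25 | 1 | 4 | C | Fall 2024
SELECT name, credits FROM courses WHERE credits <= (SELECT MIN(credits) FROM courses)

Execution result:
name | credits
Databases 301 | 3
History 101 | 3
Biology 201 | 3
Art 101 | 3
Calculus 201 | 3
Linear Algebra 201 | 3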